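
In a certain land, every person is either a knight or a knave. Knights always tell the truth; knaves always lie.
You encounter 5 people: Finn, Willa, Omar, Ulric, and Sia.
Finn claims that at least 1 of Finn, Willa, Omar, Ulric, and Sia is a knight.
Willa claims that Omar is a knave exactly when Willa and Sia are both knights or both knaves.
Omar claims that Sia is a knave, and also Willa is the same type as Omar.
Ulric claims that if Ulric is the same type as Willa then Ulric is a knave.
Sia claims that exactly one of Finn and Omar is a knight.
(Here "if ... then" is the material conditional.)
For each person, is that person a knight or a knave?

Knights: Finn, Ulric, and Sia. Knaves: Willa and Omar.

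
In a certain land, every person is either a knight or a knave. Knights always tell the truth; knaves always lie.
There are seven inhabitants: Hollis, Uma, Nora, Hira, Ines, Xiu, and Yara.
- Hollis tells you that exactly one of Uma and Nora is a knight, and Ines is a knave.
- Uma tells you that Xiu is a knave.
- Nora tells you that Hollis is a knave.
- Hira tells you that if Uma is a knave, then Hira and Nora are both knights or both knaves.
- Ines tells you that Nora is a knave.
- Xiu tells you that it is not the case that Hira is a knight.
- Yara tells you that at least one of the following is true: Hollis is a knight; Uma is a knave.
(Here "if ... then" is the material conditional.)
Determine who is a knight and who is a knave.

Hollis is a knave, Uma is a knight, Nora is a knight, Hira is a knight, Ines is a knave, Xiu is a knave, and Yara is a knave.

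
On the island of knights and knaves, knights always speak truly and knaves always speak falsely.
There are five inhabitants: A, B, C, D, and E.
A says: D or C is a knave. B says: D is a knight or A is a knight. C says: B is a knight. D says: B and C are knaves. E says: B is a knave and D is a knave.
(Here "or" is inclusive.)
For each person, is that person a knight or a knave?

Knights: A, B, and C. Knaves: D and E.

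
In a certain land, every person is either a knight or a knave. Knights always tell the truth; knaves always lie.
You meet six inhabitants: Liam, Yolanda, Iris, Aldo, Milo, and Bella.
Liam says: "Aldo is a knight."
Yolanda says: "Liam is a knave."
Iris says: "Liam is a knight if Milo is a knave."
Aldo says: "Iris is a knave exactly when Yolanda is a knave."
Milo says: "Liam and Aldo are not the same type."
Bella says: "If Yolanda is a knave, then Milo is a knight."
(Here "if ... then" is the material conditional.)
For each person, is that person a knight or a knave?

Liam is a knave, so "Aldo is a knight" must be False — and it is.
Yolanda is a knight, and the claim "Liam is a knave" is indeed true.
Iris (knave): "Liam is a knight if Milo is a knave" — False. ✓
As a knave, Aldo's statement "Iris is a knave exactly when Yolanda is a knave" should be False; it is.
Milo is a knave, and the claim "Liam and Aldo are not the same type" is indeed False.
Bella (knight): "if Yolanda is a knave, then Milo is a knight" — true. ✓

Knights: Yolanda and Bella. Knaves: Liam, Iris, Aldo, and Milo.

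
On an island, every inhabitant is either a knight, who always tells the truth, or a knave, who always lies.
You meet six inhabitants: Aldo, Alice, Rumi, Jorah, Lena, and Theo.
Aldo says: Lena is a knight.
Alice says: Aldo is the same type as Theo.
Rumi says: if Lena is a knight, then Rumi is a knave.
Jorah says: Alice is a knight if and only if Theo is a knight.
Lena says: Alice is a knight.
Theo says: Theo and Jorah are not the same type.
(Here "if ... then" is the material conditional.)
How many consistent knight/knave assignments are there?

1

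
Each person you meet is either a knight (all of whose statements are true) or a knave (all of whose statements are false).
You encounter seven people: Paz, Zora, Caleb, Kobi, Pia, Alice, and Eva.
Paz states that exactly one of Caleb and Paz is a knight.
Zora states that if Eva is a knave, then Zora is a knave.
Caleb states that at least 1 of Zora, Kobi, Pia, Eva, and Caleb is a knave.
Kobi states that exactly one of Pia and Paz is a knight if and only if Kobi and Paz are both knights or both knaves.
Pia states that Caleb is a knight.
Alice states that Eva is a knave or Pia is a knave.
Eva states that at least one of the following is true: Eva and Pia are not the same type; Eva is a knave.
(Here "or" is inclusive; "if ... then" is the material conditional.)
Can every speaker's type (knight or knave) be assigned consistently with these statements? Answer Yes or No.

No

Checking all 128 assignments, each has at least one speaker whose statement's truth value contradicts their type.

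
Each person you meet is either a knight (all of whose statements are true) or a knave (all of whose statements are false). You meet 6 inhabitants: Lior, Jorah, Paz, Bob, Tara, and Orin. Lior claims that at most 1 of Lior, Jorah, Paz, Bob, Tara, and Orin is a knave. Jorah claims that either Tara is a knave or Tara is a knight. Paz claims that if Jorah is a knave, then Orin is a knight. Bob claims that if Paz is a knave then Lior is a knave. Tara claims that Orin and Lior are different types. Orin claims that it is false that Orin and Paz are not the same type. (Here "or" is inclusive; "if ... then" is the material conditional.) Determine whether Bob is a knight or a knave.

Consistent assignments: {Lior=knight, Jorah=knight, Paz=knight, Bob=knight, Tara=knight, Orin=knave}; {Lior=knight, Jorah=knight, Paz=knight, Bob=knight, Tara=knave, Orin=knight}; {Lior=knave, Jorah=knight, Paz=knight, Bob=knight, Tara=knave, Orin=knave}
In every consistent assignment, Bob is a knight.

Bob is a knight.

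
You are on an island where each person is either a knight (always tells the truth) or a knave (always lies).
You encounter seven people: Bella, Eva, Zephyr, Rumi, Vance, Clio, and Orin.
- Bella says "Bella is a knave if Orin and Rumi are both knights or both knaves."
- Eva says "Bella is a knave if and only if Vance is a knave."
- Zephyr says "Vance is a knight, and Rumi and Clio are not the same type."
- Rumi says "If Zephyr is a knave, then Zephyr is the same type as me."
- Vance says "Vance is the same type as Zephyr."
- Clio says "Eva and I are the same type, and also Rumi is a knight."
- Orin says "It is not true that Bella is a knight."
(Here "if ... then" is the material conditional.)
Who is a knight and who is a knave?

Knights: Bella, Eva, Zephyr, Rumi, and Vance. Knaves: Clio and Orin.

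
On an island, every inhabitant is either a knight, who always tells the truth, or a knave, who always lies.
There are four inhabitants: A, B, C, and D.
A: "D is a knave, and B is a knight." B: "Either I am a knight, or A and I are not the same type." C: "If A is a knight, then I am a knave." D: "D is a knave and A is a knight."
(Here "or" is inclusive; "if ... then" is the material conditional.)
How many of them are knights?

1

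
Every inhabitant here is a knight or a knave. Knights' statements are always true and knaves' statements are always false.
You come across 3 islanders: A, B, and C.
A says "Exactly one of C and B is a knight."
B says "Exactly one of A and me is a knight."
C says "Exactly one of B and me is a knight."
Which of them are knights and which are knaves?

Knights: none. Knaves: A, B, and C.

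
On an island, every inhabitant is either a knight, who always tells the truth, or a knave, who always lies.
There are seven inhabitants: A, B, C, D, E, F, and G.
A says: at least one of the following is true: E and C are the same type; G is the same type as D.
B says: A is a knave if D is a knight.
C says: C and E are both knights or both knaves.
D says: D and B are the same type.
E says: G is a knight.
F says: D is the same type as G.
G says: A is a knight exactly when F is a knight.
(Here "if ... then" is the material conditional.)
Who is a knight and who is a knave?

A is a knave, B is a knight, C is a knave, D is a knave, E is a knight, F is a knave, and G is a knight.

A is a knave, so "at least one of the following is true: E and C are the same type; G is the same type as D" must be False — and it is.
B is a knight, so "A is a knave if D is a knight" must be true — and it is.
C (knave): "C and E are both knights or both knaves" — False. ✓
D is a knave, so "D and B are the same type" must be False — and it is.
Since E is a knight, "G is a knight" needs to be true, which holds.
F is a knave, and the claim "D is the same type as G" is indeed False.
As a knight, G's statement "A is a knight exactly when F is a knight" should be true; it is.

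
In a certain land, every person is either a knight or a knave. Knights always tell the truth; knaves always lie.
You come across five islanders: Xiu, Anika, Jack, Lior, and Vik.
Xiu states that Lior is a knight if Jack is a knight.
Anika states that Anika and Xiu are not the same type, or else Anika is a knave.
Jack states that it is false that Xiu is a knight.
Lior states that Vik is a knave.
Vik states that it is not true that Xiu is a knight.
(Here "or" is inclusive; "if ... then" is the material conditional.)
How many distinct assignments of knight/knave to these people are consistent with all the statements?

1

Consistent assignments:
  Xiu=knave, Anika=knight, Jack=knight, Lior=knave, Vik=knight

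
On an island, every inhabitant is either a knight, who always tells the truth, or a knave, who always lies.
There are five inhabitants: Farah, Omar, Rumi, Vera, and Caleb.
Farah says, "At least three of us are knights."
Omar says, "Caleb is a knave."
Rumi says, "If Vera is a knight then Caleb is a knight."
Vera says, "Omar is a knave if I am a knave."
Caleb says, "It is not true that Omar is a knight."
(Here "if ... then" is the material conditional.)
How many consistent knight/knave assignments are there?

5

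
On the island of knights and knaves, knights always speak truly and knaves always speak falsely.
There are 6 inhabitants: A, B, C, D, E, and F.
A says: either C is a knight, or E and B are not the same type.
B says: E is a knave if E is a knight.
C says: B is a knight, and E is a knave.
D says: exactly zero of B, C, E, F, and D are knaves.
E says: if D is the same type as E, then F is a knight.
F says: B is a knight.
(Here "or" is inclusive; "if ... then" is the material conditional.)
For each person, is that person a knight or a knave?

A is a knight, B is a knave, C is a knave, D is a knave, E is a knight, and F is a knave.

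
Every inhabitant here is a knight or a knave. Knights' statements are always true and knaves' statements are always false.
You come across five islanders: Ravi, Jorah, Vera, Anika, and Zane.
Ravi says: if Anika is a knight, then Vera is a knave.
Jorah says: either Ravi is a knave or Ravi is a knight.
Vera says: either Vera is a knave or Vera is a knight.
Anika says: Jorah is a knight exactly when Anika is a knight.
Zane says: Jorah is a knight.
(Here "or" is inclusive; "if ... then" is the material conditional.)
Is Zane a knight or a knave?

Zane is a knight.

Consistent assignments: {Ravi=knight, Jorah=knight, Vera=knight, Anika=knave, Zane=knight}; {Ravi=knave, Jorah=knight, Vera=knight, Anika=knight, Zane=knight}
In every consistent assignment, Zane is a knight.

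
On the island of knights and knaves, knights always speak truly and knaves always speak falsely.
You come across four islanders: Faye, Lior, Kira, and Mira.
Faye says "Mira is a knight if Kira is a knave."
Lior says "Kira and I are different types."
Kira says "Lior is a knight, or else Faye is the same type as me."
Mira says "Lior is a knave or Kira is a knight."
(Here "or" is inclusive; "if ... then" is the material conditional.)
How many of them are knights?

2

The unique consistent assignment is Faye=knight, Lior=knave, Kira=knave, Mira=knight.
That has 2 knights.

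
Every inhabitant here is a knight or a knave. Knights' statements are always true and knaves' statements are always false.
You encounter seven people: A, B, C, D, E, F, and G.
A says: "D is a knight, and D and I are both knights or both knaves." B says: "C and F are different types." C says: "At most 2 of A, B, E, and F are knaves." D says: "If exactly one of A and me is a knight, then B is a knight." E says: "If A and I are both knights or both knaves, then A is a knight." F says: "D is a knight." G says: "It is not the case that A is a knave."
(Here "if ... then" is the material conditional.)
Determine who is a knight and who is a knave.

A is a knight, B is a knave, C is a knight, D is a knight, E is a knight, F is a knight, and G is a knight.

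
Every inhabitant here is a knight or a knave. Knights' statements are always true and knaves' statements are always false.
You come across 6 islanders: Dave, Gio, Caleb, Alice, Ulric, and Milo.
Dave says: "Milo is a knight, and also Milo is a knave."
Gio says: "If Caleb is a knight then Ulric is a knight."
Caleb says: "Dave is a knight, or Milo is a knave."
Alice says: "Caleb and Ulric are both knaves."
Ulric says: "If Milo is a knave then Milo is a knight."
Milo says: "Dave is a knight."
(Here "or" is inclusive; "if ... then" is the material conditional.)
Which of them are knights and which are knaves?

Knights: Caleb. Knaves: Dave, Gio, Alice, Ulric, and Milo.

Since Dave is a knave, "Milo is a knight, and also Milo is a knave" needs to be False, which holds.
Gio is a knave; "if Caleb is a knight then Ulric is a knight" is False, as required.
Caleb is a knight, and the claim "Dave is a knight, or Milo is a knave" is indeed true.
Alice is a knave; "Caleb and Ulric are both knaves" is False, as required.
Ulric (knave): "if Milo is a knave then Milo is a knight" — False. ✓
As a knave, Milo's statement "Dave is a knight" should be False; it is.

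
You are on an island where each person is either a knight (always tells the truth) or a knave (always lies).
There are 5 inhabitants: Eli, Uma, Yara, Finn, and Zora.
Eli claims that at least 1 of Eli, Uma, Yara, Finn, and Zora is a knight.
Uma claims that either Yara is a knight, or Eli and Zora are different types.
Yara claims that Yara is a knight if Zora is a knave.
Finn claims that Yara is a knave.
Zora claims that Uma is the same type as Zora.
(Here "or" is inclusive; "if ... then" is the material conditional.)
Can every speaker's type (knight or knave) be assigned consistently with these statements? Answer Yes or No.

Yes

One consistent assignment: Eli=knight, Uma=knight, Yara=knight, Finn=knave, Zora=knight.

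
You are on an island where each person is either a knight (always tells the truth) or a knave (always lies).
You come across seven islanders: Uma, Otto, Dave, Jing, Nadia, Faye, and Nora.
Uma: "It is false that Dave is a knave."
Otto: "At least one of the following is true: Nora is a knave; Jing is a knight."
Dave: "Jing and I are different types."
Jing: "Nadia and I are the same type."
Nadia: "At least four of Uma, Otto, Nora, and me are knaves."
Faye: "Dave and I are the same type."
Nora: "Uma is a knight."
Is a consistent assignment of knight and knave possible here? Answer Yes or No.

No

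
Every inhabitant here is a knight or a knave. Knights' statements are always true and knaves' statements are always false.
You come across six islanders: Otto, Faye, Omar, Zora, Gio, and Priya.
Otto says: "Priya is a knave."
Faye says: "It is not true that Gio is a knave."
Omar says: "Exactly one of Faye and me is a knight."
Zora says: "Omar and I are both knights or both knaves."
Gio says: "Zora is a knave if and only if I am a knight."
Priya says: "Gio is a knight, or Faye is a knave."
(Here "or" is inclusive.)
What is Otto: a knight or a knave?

Otto is a knave.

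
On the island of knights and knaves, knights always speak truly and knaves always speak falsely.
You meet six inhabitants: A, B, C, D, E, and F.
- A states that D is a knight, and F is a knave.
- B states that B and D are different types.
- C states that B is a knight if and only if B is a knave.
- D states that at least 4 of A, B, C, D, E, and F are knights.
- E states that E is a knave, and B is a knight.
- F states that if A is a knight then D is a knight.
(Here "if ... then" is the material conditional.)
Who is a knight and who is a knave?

A is a knave, so "D is a knight, and F is a knave" must be false — and it is.
B (knave): "B and D are different types" — false. ✓
Since C is a knave, "B is a knight if and only if B is a knave" needs to be false, which holds.
Since D is a knave, "at least 4 of A, B, C, D, E, and F are knights" needs to be false, which holds.
E is a knave, so "E is a knave, and B is a knight" must be false — and it is.
F (knight): "if A is a knight then D is a knight" — true. ✓

Knights: F. Knaves: A, B, C, D, and E.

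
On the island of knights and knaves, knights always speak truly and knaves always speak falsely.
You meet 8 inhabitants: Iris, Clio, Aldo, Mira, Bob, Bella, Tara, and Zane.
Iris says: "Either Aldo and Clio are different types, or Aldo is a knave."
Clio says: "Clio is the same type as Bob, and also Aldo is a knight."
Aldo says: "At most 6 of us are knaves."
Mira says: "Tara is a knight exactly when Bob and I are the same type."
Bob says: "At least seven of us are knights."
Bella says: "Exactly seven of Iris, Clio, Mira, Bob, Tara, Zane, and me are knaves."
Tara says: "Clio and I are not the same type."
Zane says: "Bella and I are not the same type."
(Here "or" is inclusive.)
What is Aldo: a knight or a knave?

Aldo is a knave.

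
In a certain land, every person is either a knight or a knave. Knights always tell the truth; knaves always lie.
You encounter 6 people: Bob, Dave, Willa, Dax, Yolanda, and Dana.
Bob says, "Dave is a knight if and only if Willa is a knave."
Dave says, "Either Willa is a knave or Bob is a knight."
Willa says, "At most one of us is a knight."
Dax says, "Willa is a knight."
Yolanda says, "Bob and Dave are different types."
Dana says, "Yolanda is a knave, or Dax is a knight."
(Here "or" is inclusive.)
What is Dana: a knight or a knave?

Dana is a knight.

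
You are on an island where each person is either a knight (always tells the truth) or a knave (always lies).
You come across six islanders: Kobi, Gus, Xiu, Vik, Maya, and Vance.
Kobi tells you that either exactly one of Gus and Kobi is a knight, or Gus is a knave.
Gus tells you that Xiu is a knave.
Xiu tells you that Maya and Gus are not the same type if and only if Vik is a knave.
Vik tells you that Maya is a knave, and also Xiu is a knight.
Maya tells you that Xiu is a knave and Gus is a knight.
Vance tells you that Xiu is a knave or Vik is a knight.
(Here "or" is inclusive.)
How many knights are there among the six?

4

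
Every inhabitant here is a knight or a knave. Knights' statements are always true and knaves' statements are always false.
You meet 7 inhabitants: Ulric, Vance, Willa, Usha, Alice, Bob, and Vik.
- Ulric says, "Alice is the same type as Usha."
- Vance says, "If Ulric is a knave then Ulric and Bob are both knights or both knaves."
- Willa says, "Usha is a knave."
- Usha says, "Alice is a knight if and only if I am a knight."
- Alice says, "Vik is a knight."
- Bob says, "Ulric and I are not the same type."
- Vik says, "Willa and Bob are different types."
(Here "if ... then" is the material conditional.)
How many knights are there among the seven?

4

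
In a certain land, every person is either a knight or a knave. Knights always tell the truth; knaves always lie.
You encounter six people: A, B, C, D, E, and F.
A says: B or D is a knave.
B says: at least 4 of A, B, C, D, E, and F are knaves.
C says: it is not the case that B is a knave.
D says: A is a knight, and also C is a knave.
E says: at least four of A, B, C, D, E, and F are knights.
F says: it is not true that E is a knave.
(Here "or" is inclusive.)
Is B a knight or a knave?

B is a knave.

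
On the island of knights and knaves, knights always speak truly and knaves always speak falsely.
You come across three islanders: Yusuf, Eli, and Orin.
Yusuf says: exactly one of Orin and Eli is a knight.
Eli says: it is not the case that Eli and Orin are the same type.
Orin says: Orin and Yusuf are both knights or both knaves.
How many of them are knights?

2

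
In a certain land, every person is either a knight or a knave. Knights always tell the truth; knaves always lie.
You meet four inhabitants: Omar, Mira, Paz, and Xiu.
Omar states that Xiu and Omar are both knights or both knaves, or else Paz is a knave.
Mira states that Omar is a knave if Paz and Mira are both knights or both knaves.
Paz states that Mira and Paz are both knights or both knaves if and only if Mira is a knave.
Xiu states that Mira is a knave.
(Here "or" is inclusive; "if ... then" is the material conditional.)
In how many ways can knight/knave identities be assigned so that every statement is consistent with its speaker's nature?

0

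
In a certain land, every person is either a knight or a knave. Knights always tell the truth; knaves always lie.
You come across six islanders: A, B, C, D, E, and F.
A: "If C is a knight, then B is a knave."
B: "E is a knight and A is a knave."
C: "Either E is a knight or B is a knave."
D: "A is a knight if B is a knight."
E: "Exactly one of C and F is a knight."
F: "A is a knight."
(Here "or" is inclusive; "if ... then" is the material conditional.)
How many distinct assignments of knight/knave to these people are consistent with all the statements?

2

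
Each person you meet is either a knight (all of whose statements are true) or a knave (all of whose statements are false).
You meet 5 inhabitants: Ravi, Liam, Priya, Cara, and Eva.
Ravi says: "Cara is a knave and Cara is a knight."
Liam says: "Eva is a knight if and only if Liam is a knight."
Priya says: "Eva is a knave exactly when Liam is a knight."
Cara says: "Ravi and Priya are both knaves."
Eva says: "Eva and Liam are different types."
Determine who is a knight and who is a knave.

Ravi is a knave, Liam is a knave, Priya is a knight, Cara is a knave, and Eva is a knight.

Suppose Ravi is a knight. Then Ravi's statement "Cara is a knave and Cara is a knight" would have to be true. Checking the 16 ways to assign the others, none is consistent with every speaker.
(For instance, with Liam=knave, Priya=knight, Cara=knave, Eva=knight, Ravi's claim "Cara is a knave and Cara is a knight" comes out false where it would need to be true.)
So Ravi must be a knave, making "Cara is a knave and Cara is a knight" false. Taking Ravi=knave, Liam=knave, Priya=knight, Cara=knave, Eva=knight, each remaining statement checks out:
  Liam (knave): "Eva is a knight if and only if Liam is a knight" — false. ✓
  Priya (knight): "Eva is a knave exactly when Liam is a knight" — true. ✓
  Cara (knave): "Ravi and Priya are both knaves" — false. ✓
  Eva (knight): "Eva and Liam are different types" — true. ✓
This is the unique consistent assignment.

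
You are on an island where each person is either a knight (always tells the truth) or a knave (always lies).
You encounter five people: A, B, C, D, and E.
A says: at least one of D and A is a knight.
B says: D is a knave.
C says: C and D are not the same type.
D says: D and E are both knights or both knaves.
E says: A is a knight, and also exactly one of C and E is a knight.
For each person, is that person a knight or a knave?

A is a knight, and the claim "at least one of D and A is a knight" is indeed true.
B (knight): "D is a knave" — true. ✓
As a knave, C's statement "C and D are not the same type" should be false; it is.
Since D is a knave, "D and E are both knights or both knaves" needs to be false, which holds.
E is a knight; "A is a knight, and also exactly one of C and E is a knight" is true, as required.

Knights: A, B, and E. Knaves: C and D.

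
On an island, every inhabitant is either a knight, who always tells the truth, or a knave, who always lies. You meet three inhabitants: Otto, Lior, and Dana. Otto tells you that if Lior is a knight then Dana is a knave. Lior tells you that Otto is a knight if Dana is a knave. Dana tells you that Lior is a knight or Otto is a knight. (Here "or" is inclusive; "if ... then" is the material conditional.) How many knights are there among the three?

The unique consistent assignment is Otto=knave, Lior=knight, Dana=knight.
That has 2 knights.

2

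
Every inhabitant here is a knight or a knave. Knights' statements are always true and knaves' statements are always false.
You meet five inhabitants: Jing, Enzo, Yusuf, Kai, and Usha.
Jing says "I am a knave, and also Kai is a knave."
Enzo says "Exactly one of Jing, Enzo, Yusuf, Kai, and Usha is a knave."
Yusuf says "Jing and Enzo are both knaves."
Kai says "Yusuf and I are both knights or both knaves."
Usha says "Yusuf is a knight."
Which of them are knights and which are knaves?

Knights: Yusuf, Kai, and Usha. Knaves: Jing and Enzo.

Since Jing is a knave, "I am a knave, and also Kai is a knave" needs to be False, which holds.
Enzo is a knave, so "exactly one of Jing, Enzo, Yusuf, Kai, and Usha is a knave" must be False — and it is.
As a knight, Yusuf's statement "Jing and Enzo are both knaves" should be True; it is.
Since Kai is a knight, "Yusuf and I are both knights or both knaves" needs to be True, which holds.
Usha is a knight, and the claim "Yusuf is a knight" is indeed True.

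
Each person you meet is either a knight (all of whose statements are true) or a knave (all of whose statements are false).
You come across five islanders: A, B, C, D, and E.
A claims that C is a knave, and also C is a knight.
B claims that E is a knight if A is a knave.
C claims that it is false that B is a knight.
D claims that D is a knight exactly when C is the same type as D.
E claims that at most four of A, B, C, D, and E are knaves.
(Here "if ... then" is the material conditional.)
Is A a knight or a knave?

A is a knave.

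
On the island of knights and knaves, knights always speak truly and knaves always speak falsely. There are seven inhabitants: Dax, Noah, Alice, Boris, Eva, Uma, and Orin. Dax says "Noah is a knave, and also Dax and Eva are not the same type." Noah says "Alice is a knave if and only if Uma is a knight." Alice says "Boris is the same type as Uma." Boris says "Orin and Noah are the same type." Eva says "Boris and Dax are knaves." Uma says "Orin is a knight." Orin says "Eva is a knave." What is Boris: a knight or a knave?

Boris is a knave.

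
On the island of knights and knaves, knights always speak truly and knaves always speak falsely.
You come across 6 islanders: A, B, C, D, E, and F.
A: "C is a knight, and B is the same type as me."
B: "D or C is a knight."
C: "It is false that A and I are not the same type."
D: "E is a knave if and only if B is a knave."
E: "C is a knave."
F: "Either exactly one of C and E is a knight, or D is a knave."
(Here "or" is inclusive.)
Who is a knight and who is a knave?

Knights: A, B, C, and F. Knaves: D and E.

A (knight): "C is a knight, and B is the same type as me" — True. ✓
B is a knight; "D or C is a knight" is True, as required.
C is a knight, and the claim "it is false that A and I are not the same type" is indeed True.
Since D is a knave, "E is a knave if and only if B is a knave" needs to be False, which holds.
As a knave, E's statement "C is a knave" should be False; it is.
As a knight, F's statement "either exactly one of C and E is a knight, or D is a knave" should be True; it is.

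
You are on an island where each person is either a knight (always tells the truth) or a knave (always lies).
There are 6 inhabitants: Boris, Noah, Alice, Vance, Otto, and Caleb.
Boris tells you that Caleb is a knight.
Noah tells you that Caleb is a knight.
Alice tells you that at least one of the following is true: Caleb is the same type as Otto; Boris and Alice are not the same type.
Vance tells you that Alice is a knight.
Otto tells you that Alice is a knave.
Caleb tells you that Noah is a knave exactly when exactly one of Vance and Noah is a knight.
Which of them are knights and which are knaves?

Boris is a knave, Noah is a knave, Alice is a knave, Vance is a knave, Otto is a knight, and Caleb is a knave.

Boris is a knave, so "Caleb is a knight" must be false — and it is.
Noah is a knave; "Caleb is a knight" is false, as required.
Alice (knave): "at least one of the following is true: Caleb is the same type as Otto; Boris and Alice are not the same type" — false. ✓
Vance is a knave, so "Alice is a knight" must be false — and it is.
Otto (knight): "Alice is a knave" — true. ✓
Since Caleb is a knave, "Noah is a knave exactly when exactly one of Vance and Noah is a knight" needs to be false, which holds.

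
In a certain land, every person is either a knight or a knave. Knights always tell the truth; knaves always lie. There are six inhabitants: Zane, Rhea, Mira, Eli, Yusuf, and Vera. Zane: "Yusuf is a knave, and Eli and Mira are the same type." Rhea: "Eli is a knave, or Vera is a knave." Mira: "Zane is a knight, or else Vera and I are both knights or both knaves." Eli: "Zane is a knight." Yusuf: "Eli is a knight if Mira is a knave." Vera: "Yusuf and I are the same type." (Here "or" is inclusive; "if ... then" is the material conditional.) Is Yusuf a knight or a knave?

Yusuf is a knight.

Consistent assignments: {Zane=knave, Rhea=knight, Mira=knight, Eli=knave, Yusuf=knight, Vera=knight}
In every consistent assignment, Yusuf is a knight.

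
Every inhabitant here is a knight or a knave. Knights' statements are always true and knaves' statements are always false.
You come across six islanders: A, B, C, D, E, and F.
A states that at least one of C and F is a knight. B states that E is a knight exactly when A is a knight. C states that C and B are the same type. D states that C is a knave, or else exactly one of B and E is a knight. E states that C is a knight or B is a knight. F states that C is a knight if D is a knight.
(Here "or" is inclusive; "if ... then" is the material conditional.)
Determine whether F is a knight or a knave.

Consistent assignments: {A=knight, B=knight, C=knight, D=knave, E=knight, F=knight}
In every consistent assignment, F is a knight.

F is a knight.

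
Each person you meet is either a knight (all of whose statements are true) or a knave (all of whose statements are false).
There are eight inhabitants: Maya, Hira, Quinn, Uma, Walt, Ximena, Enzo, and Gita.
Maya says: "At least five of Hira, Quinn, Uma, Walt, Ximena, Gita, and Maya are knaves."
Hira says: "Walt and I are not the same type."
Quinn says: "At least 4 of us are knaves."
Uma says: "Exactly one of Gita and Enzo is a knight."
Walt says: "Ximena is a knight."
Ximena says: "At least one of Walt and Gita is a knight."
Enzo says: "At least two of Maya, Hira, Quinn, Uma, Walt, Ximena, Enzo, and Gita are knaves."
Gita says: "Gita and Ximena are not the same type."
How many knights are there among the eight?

4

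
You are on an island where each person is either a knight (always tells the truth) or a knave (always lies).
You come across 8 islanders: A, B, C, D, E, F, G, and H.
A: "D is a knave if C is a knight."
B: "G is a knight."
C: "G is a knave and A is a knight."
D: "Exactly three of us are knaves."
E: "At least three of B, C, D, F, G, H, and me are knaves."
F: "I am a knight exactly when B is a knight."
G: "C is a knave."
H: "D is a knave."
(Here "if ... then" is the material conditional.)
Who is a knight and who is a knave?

A is a knight, B is a knight, C is a knave, D is a knight, E is a knight, F is a knave, G is a knight, and H is a knave.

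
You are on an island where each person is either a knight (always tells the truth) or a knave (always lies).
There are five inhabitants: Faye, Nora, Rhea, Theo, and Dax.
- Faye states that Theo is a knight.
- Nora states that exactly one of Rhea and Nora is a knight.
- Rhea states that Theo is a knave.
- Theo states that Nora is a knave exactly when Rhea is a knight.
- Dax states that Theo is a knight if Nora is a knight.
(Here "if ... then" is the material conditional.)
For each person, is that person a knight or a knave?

Faye is a knight, Nora is a knight, Rhea is a knave, Theo is a knight, and Dax is a knight.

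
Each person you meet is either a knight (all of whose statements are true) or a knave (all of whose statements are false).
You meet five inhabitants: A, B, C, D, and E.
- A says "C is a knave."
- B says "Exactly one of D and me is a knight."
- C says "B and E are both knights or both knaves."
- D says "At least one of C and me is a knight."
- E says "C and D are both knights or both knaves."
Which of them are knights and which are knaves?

Suppose A is a knave. Then A's statement "C is a knave" would have to be false. Checking the 16 ways to assign the others, none is consistent with every speaker.
(For instance, with B=knave, C=knave, D=knave, E=knight, A's claim "C is a knave" comes out true where it would need to be false.)
So A must be a knight, making "C is a knave" true. Taking A=knight, B=knave, C=knave, D=knave, E=knight, each remaining statement checks out:
  B (knave): "exactly one of D and me is a knight" — false. ✓
  C (knave): "B and E are both knights or both knaves" — false. ✓
  D (knave): "at least one of C and me is a knight" — false. ✓
  E (knight): "C and D are both knights or both knaves" — true. ✓
This is the unique consistent assignment.

Knights: A and E. Knaves: B, C, and D.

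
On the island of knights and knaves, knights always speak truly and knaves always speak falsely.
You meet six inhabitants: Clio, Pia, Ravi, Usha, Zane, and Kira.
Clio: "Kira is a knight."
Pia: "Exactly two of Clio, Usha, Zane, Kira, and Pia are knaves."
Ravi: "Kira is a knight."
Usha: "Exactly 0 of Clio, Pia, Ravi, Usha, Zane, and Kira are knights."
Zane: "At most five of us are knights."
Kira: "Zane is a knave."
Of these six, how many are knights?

1

The unique consistent assignment is Clio=knave, Pia=knave, Ravi=knave, Usha=knave, Zane=knight, Kira=knave.
That has 1 knight.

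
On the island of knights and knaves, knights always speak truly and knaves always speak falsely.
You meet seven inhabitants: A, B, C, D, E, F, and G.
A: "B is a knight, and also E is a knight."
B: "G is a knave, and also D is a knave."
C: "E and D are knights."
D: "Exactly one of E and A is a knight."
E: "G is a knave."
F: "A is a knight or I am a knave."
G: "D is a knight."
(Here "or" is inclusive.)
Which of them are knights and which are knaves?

A is a knight, so "B is a knight, and also E is a knight" must be True — and it is.
As a knight, B's statement "G is a knave, and also D is a knave" should be True; it is.
Since C is a knave, "E and D are knights" needs to be False, which holds.
D is a knave, so "exactly one of E and A is a knight" must be False — and it is.
E is a knight, so "G is a knave" must be True — and it is.
F is a knight, and the claim "A is a knight or I am a knave" is indeed True.
G (knave): "D is a knight" — False. ✓

Knights: A, B, E, and F. Knaves: C, D, and G.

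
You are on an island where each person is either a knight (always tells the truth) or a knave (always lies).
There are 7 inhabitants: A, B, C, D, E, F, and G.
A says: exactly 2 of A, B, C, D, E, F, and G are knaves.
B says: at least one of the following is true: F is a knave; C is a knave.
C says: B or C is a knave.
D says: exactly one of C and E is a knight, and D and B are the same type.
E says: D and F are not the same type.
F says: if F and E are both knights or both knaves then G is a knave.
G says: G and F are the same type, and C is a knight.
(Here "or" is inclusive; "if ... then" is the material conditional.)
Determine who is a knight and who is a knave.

A is a knave, B is a knave, C is a knight, D is a knave, E is a knight, F is a knight, and G is a knave.

As a knave, A's statement "exactly 2 of A, B, C, D, E, F, and G are knaves" should be False; it is.
B is a knave, so "at least one of the following is true: F is a knave; C is a knave" must be False — and it is.
C (knight): "B or C is a knave" — true. ✓
D is a knave; "exactly one of C and E is a knight, and D and B are the same type" is False, as required.
E is a knight; "D and F are not the same type" is true, as required.
F is a knight; "if F and E are both knights or both knaves then G is a knave" is true, as required.
G is a knave, and the claim "G and F are the same type, and C is a knight" is indeed False.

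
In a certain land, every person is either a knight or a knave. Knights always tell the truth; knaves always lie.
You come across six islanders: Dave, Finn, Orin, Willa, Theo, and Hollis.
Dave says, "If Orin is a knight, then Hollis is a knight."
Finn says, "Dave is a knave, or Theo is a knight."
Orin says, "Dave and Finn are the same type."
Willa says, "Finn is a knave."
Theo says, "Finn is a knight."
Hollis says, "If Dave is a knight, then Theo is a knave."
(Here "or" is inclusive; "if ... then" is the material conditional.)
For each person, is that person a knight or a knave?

As a knight, Dave's statement "if Orin is a knight, then Hollis is a knight" should be True; it is.
Finn (knave): "Dave is a knave, or Theo is a knight" — false. ✓
Orin is a knave, and the claim "Dave and Finn are the same type" is indeed false.
As a knight, Willa's statement "Finn is a knave" should be True; it is.
Theo is a knave, and the claim "Finn is a knight" is indeed false.
Hollis is a knight, so "if Dave is a knight, then Theo is a knave" must be True — and it is.

Knights: Dave, Willa, and Hollis. Knaves: Finn, Orin, and Theo.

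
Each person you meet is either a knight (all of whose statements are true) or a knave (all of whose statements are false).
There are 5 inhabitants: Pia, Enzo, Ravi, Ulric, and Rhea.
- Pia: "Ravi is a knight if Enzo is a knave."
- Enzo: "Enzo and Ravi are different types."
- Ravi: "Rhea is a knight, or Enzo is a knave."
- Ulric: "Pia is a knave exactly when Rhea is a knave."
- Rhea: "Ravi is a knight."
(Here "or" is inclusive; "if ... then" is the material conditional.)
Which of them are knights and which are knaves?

Pia is a knight, Enzo is a knight, Ravi is a knave, Ulric is a knave, and Rhea is a knave.

Suppose Pia is a knave. Then Pia's statement "Ravi is a knight if Enzo is a knave" would have to be false. Checking the 16 ways to assign the others, none is consistent with every speaker.
(For instance, with Enzo=knight, Ravi=knave, Ulric=knave, Rhea=knave, Pia's claim "Ravi is a knight if Enzo is a knave" comes out true where it would need to be false.)
So Pia must be a knight, making "Ravi is a knight if Enzo is a knave" true. Taking Pia=knight, Enzo=knight, Ravi=knave, Ulric=knave, Rhea=knave, each remaining statement checks out:
  Enzo (knight): "Enzo and Ravi are different types" — true. ✓
  Ravi (knave): "Rhea is a knight, or Enzo is a knave" — false. ✓
  Ulric (knave): "Pia is a knave exactly when Rhea is a knave" — false. ✓
  Rhea (knave): "Ravi is a knight" — false. ✓
This is the unique consistent assignment.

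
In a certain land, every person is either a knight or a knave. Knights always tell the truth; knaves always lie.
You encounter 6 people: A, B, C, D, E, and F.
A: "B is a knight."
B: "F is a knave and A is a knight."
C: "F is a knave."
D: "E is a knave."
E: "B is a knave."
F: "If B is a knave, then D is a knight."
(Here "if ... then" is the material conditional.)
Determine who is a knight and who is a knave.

A is a knave, B is a knave, C is a knight, D is a knave, E is a knight, and F is a knave.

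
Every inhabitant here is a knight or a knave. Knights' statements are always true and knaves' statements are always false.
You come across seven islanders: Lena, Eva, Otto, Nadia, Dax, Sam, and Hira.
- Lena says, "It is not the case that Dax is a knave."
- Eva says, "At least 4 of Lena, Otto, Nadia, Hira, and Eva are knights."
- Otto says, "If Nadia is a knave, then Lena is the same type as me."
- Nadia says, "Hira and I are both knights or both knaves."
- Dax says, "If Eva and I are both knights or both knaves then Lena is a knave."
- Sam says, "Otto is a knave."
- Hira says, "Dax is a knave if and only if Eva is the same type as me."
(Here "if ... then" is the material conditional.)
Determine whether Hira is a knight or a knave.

Hira is a knight.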